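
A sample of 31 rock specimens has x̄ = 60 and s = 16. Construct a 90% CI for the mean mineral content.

CI = x̄ ± t*(s/√n) = 60 ± 1.697(16/√31) = (55.12, 64.88)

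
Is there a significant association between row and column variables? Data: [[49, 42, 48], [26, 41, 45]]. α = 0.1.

χ² = 4.308. df = 2, critical = 4.605. Fail to reject H₀. No evidence of dependence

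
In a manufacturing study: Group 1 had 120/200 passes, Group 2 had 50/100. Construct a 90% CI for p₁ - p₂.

p̂₁ = 0.6, p̂₂ = 0.5. Difference = 0.1. CI = (-0.0, 0.2)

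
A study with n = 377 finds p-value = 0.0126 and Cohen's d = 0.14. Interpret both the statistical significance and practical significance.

Statistically significant (p = 0.0126 < 0.05). Cohen's d = 0.14 indicates a very small effect size. Both statistical and practical significance should be considered.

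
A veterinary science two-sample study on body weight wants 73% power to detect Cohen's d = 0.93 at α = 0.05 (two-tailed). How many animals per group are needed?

z_{α/2} = 1.96, z_β = Φ⁻¹(0.73) = 0.613. For large effect (d = 0.93): n per group = 2(z_{α/2} + z_β)²/d² = 2(1.96 + 0.613)²/0.93² = 15.3 → 16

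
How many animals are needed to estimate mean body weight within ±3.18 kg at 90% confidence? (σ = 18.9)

n = (z*σ/E)² = (1.645×18.9/3.18)² = 95.6 → n = 96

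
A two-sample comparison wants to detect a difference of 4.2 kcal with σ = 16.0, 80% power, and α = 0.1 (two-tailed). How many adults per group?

n per group = 2(z_α/2 + z_β)²σ²/d² = 2×(1.645 + 0.84)²×16.0²/4.2² = 179.2 → n = 180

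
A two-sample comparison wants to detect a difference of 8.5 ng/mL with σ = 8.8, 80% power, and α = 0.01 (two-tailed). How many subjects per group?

n per group = 2(z_α/2 + z_β)²σ²/d² = 2×(2.576 + 0.84)²×8.8²/8.5² = 25.01 → n = 26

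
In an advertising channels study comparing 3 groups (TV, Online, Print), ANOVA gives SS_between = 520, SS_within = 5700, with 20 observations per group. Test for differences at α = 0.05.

df_between = 2, df_within = 57. F = MS_between/MS_within = 260.0/100.0 = 2.6. F_crit ≈ 3.159. Fail to reject H₀.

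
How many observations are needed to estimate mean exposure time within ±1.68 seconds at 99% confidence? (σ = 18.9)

n = (z*σ/E)² = (2.576×18.9/1.68)² = 839.8 → n = 840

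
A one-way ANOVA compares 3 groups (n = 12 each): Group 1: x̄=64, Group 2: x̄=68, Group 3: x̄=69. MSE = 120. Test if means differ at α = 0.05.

Grand mean = 67.0. SS_between = 168.0, MS_between = 84.0. F = 0.7, F_crit ≈ 3.285. Fail to reject H₀.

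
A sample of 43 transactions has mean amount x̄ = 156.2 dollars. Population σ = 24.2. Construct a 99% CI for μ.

CI = x̄ ± z*(σ/√n) = 156.2 ± 2.576(24.2/√43) = 156.2 ± 9.51 = (146.69, 165.71)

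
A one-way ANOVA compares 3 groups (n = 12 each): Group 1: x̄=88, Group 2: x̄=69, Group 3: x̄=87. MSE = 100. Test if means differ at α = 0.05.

Grand mean = 81.33. SS_between = 2744.0, MS_between = 1372.0. F = 13.72, F_crit ≈ 3.285. Reject H₀.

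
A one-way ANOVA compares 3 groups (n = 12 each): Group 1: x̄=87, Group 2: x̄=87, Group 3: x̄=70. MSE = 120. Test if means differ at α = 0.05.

Grand mean = 81.33. SS_between = 2312.0, MS_between = 1156.0. F = 9.633, F_crit ≈ 3.285. Reject H₀.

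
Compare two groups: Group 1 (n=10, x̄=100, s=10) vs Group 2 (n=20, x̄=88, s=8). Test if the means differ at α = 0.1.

Pooled sp = 8.69. t = 3.564, df = 28. Critical t = ±1.701. Reject H₀.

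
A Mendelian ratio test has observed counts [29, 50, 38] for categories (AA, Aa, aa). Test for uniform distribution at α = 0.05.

Expected = 39 each. χ² = Σ(O-E)²/E = 5.692. df = 2, critical value = 5.991. Fail to reject H₀.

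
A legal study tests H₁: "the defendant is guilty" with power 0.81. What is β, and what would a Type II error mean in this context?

β = 1 - power = 1 - 0.81 = 0.19. A Type II error is failing to reject H₀ when H₀ is false (false negative) — here, failing to conclude that the defendant is guilty when in fact it is true. Consequence: acquitting a guilty person.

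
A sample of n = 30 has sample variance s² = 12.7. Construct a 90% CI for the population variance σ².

df = 29. χ²_{0.05} = 42.557, χ²_{0.95} = 17.708. CI for σ² = ((n-1)s²/χ²_{α/2}, (n-1)s²/χ²_{1-α/2}) = (29·12.7/42.557, 29·12.7/17.708) = (8.65, 20.8)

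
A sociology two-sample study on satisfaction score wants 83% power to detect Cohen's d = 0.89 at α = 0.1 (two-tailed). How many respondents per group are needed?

z_{α/2} = 1.645, z_β = Φ⁻¹(0.83) = 0.954. For large effect (d = 0.89): n per group = 2(z_{α/2} + z_β)²/d² = 2(1.645 + 0.954)²/0.89² = 17.1 → 18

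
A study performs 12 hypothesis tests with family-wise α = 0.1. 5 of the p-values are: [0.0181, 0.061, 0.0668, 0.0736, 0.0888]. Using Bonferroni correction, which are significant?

Bonferroni α = 0.1/12 = 0.00833. None of the given p-values are significant.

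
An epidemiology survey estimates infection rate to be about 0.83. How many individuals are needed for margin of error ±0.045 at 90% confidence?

n = z²p(1-p)/E² = 1.645²×0.83×0.17/0.045² = 188.6 → n = 189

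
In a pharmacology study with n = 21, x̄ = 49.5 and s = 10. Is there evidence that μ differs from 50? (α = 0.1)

t = (x̄ - μ₀)/(s/√n) = (49.5 - 50)/(10/√21) = -0.229. df = 20, critical t = ±1.725. Fail to reject H₀.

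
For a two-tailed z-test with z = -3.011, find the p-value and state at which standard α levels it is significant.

p = 2·P(Z > |-3.011|) = 2·(1 - Φ(3.011)) ≈ 0.0026. Significant at α = 0.1; Significant at α = 0.05; Significant at α = 0.01.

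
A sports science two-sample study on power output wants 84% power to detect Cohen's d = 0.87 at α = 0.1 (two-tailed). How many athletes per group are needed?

z_{α/2} = 1.645, z_β = Φ⁻¹(0.84) = 0.994. For large effect (d = 0.87): n per group = 2(z_{α/2} + z_β)²/d² = 2(1.645 + 0.994)²/0.87² = 18.4 → 19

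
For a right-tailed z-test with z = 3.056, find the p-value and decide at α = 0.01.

p = P(Z > 3.056) = 1 - Φ(3.056) ≈ 0.0011. Since p < 0.01, reject H₀ (significant) at α = 0.01.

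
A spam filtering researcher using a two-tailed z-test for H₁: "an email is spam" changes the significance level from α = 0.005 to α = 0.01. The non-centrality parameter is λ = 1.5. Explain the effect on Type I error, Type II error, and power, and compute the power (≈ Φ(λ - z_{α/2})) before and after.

Increasing α from 0.005 to 0.01:
• Type I error rate increases (α is the Type I rate by definition).
• Critical value moves from z_{α/2} = 2.807 to 2.576, so power = Φ(λ - z_{α/2}) goes from Φ(1.5 - 2.807) = 0.096 to Φ(1.5 - 2.576) = 0.141.
• Type II error rate β = 1 - power therefore decreases (0.904 → 0.859).
Appropriate when false negatives are costly — here, a spam email lands in the inbox.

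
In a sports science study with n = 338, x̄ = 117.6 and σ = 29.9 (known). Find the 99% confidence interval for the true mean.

CI = x̄ ± z*(σ/√n) = 117.6 ± 2.576(29.9/√338) = 117.6 ± 4.19 = (113.41, 121.79)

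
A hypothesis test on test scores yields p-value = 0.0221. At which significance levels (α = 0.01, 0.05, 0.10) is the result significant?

p = 0.0221. Significant at: α = 0.05, 0.1.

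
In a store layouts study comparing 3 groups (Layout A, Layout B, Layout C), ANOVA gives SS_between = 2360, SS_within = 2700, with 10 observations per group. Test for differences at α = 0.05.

df_between = 2, df_within = 27. F = MS_between/MS_within = 1180.0/100.0 = 11.8. F_crit ≈ 3.354. Reject H₀. At least one mean differs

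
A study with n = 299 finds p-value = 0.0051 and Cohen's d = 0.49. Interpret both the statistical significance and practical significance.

Statistically significant (p = 0.0051 < 0.05). Cohen's d = 0.49 indicates a small effect size. Both statistical and practical significance should be considered.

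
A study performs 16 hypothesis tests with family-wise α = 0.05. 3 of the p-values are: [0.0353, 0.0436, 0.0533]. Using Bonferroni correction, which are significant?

Bonferroni α = 0.05/16 = 0.00313. None of the given p-values are significant.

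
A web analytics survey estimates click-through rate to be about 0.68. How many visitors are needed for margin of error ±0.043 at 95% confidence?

n = z²p(1-p)/E² = 1.96²×0.68×0.32/0.043² = 452.1 → n = 453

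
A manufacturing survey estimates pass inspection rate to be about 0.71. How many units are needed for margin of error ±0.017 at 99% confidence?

n = z²p(1-p)/E² = 2.576²×0.71×0.29/0.017² = 4727.7 → n = 4728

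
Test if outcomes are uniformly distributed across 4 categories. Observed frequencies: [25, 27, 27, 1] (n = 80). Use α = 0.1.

Expected = 20 each. χ² = Σ(O-E)²/E = 24.2. df = 3, critical value = 6.251. Reject H₀.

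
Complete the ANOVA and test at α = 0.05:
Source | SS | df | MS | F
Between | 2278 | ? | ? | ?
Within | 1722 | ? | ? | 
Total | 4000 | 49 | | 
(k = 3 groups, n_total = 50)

df_between = 2, df_within = 47. MS_between = 1139.0, MS_within = 36.64. F = 31.088, F_crit ≈ 3.195. Reject H₀.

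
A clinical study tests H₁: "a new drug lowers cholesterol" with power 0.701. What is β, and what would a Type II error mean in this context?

β = 1 - power = 1 - 0.701 = 0.299. A Type II error is failing to reject H₀ when H₀ is false (false negative) — here, failing to conclude that a new drug lowers cholesterol when in fact it is true. Consequence: shelving an effective drug — patients miss out on a treatment that would have helped.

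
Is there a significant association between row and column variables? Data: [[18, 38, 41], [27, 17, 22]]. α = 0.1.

χ² = 10.015. df = 2, critical = 4.605. Reject H₀. Variables are dependent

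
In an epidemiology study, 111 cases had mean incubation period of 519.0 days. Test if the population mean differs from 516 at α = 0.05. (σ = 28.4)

z = (x̄ - μ₀)/(σ/√n) = (519.0 - 516)/(28.4/√111) = 1.113. Critical value: ±1.96. Since |1.113| ≤ 1.96, Fail to reject H₀.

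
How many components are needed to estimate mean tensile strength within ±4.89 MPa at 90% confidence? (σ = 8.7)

n = (z*σ/E)² = (1.645×8.7/4.89)² = 8.6 → n = 9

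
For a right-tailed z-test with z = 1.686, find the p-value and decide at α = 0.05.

p = P(Z > 1.686) = 1 - Φ(1.686) ≈ 0.0459. Since p < 0.05, reject H₀ (significant) at α = 0.05.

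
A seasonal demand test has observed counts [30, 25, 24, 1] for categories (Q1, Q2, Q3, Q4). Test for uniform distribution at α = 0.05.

Expected = 20 each. χ² = Σ(O-E)²/E = 25.1. df = 3, critical value = 7.815. Reject H₀.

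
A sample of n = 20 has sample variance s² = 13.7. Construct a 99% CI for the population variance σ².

df = 19. χ²_{0.005} = 38.582, χ²_{0.995} = 6.844. CI for σ² = ((n-1)s²/χ²_{α/2}, (n-1)s²/χ²_{1-α/2}) = (19·13.7/38.582, 19·13.7/6.844) = (6.75, 38.03)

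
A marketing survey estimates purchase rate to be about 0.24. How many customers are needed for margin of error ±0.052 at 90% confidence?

n = z²p(1-p)/E² = 1.645²×0.24×0.76/0.052² = 182.5 → n = 183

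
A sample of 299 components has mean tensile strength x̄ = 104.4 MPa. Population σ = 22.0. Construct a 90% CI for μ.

CI = x̄ ± z*(σ/√n) = 104.4 ± 1.645(22.0/√299) = 104.4 ± 2.09 = (102.31, 106.49)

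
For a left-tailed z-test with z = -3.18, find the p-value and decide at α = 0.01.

p = P(Z < -3.18) = Φ(-3.18) ≈ 0.0007. Since p < 0.01, reject H₀ (significant) at α = 0.01.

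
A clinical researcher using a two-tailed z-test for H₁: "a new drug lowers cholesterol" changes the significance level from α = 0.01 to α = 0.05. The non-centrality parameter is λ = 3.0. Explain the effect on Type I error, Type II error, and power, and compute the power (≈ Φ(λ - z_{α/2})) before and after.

Increasing α from 0.01 to 0.05:
• Type I error rate increases (α is the Type I rate by definition).
• Critical value moves from z_{α/2} = 2.576 to 1.96, so power = Φ(λ - z_{α/2}) goes from Φ(3.0 - 2.576) = 0.664 to Φ(3.0 - 1.96) = 0.851.
• Type II error rate β = 1 - power therefore decreases (0.336 → 0.149).
Appropriate when false negatives are costly — here, shelving an effective drug — patients miss out on a treatment that would have helped.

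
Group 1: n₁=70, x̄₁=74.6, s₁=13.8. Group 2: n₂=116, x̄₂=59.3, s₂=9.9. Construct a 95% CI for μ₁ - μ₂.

Difference = 15.3. SE = √(13.8²/70 + 9.9²/116) = 1.888. CI = (11.6, 19.0)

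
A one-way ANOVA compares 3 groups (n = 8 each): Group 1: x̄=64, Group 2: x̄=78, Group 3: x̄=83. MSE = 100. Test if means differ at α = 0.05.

Grand mean = 75.0. SS_between = 1552.0, MS_between = 776.0. F = 7.76, F_crit ≈ 3.467. Reject H₀.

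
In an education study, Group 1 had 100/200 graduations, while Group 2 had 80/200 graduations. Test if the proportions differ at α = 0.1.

p̂₁ = 0.5, p̂₂ = 0.4, pooled p̂ = 0.45. z = 2.01. Critical: ±1.645. Reject H₀.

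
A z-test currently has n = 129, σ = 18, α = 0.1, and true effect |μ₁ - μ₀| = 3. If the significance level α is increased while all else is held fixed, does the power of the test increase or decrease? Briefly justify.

Power increases: a larger α lowers the critical value, so more of the H₁ sampling distribution falls in the rejection region.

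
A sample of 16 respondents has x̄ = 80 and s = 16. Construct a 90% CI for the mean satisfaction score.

CI = x̄ ± t*(s/√n) = 80 ± 1.753(16/√16) = (72.99, 87.01)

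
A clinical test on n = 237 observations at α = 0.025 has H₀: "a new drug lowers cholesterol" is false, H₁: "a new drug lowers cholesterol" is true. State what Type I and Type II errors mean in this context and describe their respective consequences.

Type I (false positive): concluding that a new drug lowers cholesterol when it is not — approving an ineffective drug — patients take a useless medication and may skip effective alternatives. Type II (false negative): failing to conclude that a new drug lowers cholesterol when it is — shelving an effective drug — patients miss out on a treatment that would have helped. Which is costlier depends on domain priorities and is a judgement call rather than a statistical fact.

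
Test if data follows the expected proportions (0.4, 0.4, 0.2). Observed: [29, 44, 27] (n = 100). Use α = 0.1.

Expected: [40.0, 40.0, 20.0]. χ² = 5.875. df = 2, critical = 4.605. Reject H₀.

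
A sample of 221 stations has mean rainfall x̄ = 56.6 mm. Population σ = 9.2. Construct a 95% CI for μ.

CI = x̄ ± z*(σ/√n) = 56.6 ± 1.96(9.2/√221) = 56.6 ± 1.21 = (55.39, 57.81)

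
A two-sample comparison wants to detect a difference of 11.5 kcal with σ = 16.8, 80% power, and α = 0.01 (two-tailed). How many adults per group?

n per group = 2(z_α/2 + z_β)²σ²/d² = 2×(2.576 + 0.84)²×16.8²/11.5² = 49.8 → n = 50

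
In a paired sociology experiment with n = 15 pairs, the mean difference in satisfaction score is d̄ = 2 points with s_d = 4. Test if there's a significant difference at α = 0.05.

t = d̄/(s_d/√n) = 2/(4/√15) = 1.936. df = 14, critical t = ±2.145. Fail to reject H₀.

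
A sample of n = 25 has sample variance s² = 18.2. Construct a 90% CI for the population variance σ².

df = 24. χ²_{0.05} = 36.415, χ²_{0.95} = 13.848. CI for σ² = ((n-1)s²/χ²_{α/2}, (n-1)s²/χ²_{1-α/2}) = (24·18.2/36.415, 24·18.2/13.848) = (12.0, 31.54)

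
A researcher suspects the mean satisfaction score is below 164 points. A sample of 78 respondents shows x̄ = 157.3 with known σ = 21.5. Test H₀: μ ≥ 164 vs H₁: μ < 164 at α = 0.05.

z = -2.752. Critical value: -1.645. Reject H₀.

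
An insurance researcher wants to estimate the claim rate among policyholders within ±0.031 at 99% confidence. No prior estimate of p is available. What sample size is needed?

Conservative approach: use p = 0.5 (maximizes p(1-p) = 0.25). n = z²(0.25)/E² = 2.576²×0.25/0.031² = 1726.3 → n = 1727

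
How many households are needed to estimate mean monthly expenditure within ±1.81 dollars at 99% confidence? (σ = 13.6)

n = (z*σ/E)² = (2.576×13.6/1.81)² = 374.6 → n = 375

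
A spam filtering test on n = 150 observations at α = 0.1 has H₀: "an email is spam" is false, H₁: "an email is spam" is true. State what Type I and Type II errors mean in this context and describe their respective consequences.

Type I (false positive): concluding that an email is spam when it is not — a legitimate email is sent to the spam folder and the user misses it. Type II (false negative): failing to conclude that an email is spam when it is — a spam email lands in the inbox. Which is costlier depends on domain priorities and is a judgement call rather than a statistical fact.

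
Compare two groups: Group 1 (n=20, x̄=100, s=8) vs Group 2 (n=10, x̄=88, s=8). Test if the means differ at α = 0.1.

Pooled sp = 8.0. t = 3.873, df = 28. Critical t = ±1.701. Reject H₀.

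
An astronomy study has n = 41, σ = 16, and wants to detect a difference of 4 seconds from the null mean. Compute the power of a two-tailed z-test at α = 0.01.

SE = σ/√n = 16/√41 = 2.499. Non-centrality λ = d/SE = 4/2.499 = 1.601. Power ≈ Φ(λ - z_{α/2}) = Φ(1.601 - 2.576) = Φ(-0.975) = 0.165.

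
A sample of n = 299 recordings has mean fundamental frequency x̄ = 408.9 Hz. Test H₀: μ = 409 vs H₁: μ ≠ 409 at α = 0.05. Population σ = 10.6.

z = (x̄ - μ₀)/(σ/√n) = (408.9 - 409)/(10.6/√299) = -0.163. Critical value: ±1.96. Since |-0.163| ≤ 1.96, Fail to reject H₀.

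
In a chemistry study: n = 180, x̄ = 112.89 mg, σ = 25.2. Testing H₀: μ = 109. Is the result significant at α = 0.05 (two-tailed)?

z = (112.89 - 109)/(25.2/√180) = 2.071. Since |z| > 1.96, significant at α = 0.05.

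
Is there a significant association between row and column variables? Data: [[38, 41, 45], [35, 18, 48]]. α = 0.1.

χ² = 6.907. df = 2, critical = 4.605. Reject H₀. Variables are dependent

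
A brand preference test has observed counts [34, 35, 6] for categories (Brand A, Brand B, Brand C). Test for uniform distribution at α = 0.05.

Expected = 25 each. χ² = Σ(O-E)²/E = 21.68. df = 2, critical value = 5.991. Reject H₀.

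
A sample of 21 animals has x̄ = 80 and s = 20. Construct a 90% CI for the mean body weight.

CI = x̄ ± t*(s/√n) = 80 ± 1.725(20/√21) = (72.47, 87.53)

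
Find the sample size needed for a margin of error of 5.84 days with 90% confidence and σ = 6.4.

n = (z*σ/E)² = (1.645×6.4/5.84)² = 3.2 → n = 4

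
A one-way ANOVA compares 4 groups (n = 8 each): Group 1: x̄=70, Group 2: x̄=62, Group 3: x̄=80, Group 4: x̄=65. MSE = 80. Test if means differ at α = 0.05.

Grand mean = 69.25. SS_between = 1494.0, MS_between = 498.0. F = 6.225, F_crit ≈ 2.947. Reject H₀.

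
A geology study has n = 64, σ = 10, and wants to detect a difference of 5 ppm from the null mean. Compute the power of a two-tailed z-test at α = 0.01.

SE = σ/√n = 10/√64 = 1.25. Non-centrality λ = d/SE = 5/1.25 = 4.0. Power ≈ Φ(λ - z_{α/2}) = Φ(4.0 - 2.576) = Φ(1.424) = 0.923.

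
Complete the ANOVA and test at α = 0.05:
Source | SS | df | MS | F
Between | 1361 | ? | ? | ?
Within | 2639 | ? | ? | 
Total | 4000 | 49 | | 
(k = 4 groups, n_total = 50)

df_between = 3, df_within = 46. MS_between = 453.67, MS_within = 57.37. F = 7.908, F_crit ≈ 2.807. Reject H₀.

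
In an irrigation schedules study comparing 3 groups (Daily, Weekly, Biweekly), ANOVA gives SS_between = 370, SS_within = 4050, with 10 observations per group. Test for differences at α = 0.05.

df_between = 2, df_within = 27. F = MS_between/MS_within = 185.0/150.0 = 1.233. F_crit ≈ 3.354. Fail to reject H₀.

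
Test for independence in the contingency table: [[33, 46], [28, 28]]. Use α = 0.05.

χ² = 0.896. df = 1, critical = 3.841. Fail to reject H₀. No evidence of dependence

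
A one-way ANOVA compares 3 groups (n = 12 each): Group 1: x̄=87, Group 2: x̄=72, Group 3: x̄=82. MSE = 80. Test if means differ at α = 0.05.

Grand mean = 80.33. SS_between = 1400.0, MS_between = 700.0. F = 8.75, F_crit ≈ 3.285. Reject H₀.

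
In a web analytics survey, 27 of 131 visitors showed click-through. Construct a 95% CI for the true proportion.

p̂ = 0.206. CI = p̂ ± z*√(p̂(1-p̂)/n) = (0.137, 0.275)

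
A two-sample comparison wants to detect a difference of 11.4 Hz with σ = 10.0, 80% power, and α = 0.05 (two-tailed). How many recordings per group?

n per group = 2(z_α/2 + z_β)²σ²/d² = 2×(1.96 + 0.84)²×10.0²/11.4² = 12.1 → n = 13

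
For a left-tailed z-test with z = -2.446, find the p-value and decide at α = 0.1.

p = P(Z < -2.446) = Φ(-2.446) ≈ 0.0072. Since p < 0.1, reject H₀ (significant) at α = 0.1.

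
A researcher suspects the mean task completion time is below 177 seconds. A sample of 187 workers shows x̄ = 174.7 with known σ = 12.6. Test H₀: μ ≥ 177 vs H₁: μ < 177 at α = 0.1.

z = -2.496. Critical value: -1.28. Reject H₀.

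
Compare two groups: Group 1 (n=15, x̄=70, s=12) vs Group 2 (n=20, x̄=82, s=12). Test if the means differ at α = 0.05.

Pooled sp = 12.0. t = -2.928, df = 33. Critical t = ±2.035. Reject H₀.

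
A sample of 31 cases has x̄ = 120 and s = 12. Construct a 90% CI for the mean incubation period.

CI = x̄ ± t*(s/√n) = 120 ± 1.697(12/√31) = (116.34, 123.66)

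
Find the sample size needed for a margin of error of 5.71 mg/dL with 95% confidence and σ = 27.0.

n = (z*σ/E)² = (1.96×27.0/5.71)² = 85.9 → n = 86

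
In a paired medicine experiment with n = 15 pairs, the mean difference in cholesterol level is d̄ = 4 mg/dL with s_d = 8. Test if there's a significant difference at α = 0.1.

t = d̄/(s_d/√n) = 4/(8/√15) = 1.936. df = 14, critical t = ±1.761. Reject H₀.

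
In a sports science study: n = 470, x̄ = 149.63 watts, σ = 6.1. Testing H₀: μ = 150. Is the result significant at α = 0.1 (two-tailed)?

z = (149.63 - 150)/(6.1/√470) = -1.315. Since |z| ≤ 1.645, not significant at α = 0.1.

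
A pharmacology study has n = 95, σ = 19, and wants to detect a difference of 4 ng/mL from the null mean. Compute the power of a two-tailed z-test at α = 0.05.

SE = σ/√n = 19/√95 = 1.949. Non-centrality λ = d/SE = 4/1.949 = 2.052. Power ≈ Φ(λ - z_{α/2}) = Φ(2.052 - 1.96) = Φ(0.092) = 0.537.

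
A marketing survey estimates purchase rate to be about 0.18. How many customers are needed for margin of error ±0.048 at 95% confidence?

n = z²p(1-p)/E² = 1.96²×0.18×0.82/0.048² = 246.1 → n = 247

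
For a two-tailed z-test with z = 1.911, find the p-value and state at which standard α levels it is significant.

p = 2·P(Z > |1.911|) = 2·(1 - Φ(1.911)) ≈ 0.056. Significant at α = 0.1.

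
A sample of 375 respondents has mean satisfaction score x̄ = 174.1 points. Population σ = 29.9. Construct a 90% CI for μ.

CI = x̄ ± z*(σ/√n) = 174.1 ± 1.645(29.9/√375) = 174.1 ± 2.54 = (171.56, 176.64)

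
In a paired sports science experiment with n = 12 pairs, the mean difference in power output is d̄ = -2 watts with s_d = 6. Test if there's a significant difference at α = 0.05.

t = d̄/(s_d/√n) = -2/(6/√12) = -1.155. df = 11, critical t = ±2.201. Fail to reject H₀.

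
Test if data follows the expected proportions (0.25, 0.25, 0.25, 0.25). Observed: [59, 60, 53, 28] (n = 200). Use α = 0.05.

Expected: [50.0, 50.0, 50.0, 50.0]. χ² = 13.48. df = 3, critical = 7.815. Reject H₀.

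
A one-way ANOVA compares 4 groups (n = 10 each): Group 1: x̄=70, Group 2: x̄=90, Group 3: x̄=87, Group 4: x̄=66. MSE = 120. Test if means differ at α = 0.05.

Grand mean = 78.25. SS_between = 4327.5, MS_between = 1442.5. F = 12.021, F_crit ≈ 2.866. Reject H₀.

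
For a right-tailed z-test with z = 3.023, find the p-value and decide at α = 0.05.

p = P(Z > 3.023) = 1 - Φ(3.023) ≈ 0.0013. Since p < 0.05, reject H₀ (significant) at α = 0.05.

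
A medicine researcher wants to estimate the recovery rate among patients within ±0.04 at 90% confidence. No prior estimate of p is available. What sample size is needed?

Conservative approach: use p = 0.5 (maximizes p(1-p) = 0.25). n = z²(0.25)/E² = 1.645²×0.25/0.04² = 422.8 → n = 423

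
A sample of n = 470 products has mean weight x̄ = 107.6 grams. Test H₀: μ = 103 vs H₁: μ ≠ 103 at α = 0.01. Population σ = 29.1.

z = (x̄ - μ₀)/(σ/√n) = (107.6 - 103)/(29.1/√470) = 3.427. Critical value: ±2.576. Since |3.427| > 2.576, Reject H₀.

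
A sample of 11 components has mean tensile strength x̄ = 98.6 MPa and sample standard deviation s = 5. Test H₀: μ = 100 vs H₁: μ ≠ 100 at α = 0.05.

t = (x̄ - μ₀)/(s/√n) = (98.6 - 100)/(5/√11) = -0.929. df = 10, critical t = ±2.228. Fail to reject H₀.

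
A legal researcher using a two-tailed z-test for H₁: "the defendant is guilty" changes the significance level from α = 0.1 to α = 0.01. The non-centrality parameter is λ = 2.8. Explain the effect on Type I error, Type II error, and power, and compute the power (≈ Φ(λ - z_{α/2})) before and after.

Decreasing α from 0.1 to 0.01:
• Type I error rate decreases (α is the Type I rate by definition).
• Critical value moves from z_{α/2} = 1.645 to 2.576, so power = Φ(λ - z_{α/2}) goes from Φ(2.8 - 1.645) = 0.876 to Φ(2.8 - 2.576) = 0.589.
• Type II error rate β = 1 - power therefore increases (0.124 → 0.411).
Appropriate when false positives are costly — here, convicting an innocent person.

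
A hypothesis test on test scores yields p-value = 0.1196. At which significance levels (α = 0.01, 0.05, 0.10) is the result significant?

p = 0.1196. Not significant at any of the given levels.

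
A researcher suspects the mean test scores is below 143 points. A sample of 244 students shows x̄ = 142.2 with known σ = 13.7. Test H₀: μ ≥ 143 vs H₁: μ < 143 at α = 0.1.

z = -0.912. Critical value: -1.28. Fail to reject H₀.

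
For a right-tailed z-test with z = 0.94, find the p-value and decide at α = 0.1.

p = P(Z > 0.94) = 1 - Φ(0.94) ≈ 0.1736. Since p ≥ 0.1, fail to reject H₀ (not significant) at α = 0.1.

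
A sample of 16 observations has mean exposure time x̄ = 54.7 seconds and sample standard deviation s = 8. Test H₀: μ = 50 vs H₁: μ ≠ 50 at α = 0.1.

t = (x̄ - μ₀)/(s/√n) = (54.7 - 50)/(8/√16) = 2.35. df = 15, critical t = ±1.753. Reject H₀.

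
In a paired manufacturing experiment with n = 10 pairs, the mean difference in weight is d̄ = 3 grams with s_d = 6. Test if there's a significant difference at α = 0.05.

t = d̄/(s_d/√n) = 3/(6/√10) = 1.581. df = 9, critical t = ±2.262. Fail to reject H₀.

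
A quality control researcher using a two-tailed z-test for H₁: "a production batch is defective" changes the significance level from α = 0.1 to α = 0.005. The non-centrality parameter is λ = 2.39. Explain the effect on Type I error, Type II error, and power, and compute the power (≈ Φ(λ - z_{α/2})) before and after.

Decreasing α from 0.1 to 0.005:
• Type I error rate decreases (α is the Type I rate by definition).
• Critical value moves from z_{α/2} = 1.645 to 2.807, so power = Φ(λ - z_{α/2}) goes from Φ(2.39 - 1.645) = 0.772 to Φ(2.39 - 2.807) = 0.338.
• Type II error rate β = 1 - power therefore increases (0.228 → 0.662).
Appropriate when false positives are costly — here, scrapping a good batch — wasted material and cost for no reason.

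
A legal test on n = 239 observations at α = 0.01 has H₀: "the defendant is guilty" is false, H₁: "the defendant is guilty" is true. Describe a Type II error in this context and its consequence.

Type II error: failing to reject H₀ when it is false — concluding that the defendant is guilty is not supported when in fact it is. Consequence: acquitting a guilty person.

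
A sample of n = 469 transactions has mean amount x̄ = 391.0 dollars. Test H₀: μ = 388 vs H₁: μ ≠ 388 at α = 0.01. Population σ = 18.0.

z = (x̄ - μ₀)/(σ/√n) = (391.0 - 388)/(18.0/√469) = 3.609. Critical value: ±2.576. Since |3.609| > 2.576, Reject H₀.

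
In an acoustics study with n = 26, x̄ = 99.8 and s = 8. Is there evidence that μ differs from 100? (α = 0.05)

t = (x̄ - μ₀)/(s/√n) = (99.8 - 100)/(8/√26) = -0.127. df = 25, critical t = ±2.06. Fail to reject H₀.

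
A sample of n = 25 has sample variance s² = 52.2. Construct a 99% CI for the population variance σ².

df = 24. χ²_{0.005} = 45.559, χ²_{0.995} = 9.886. CI for σ² = ((n-1)s²/χ²_{α/2}, (n-1)s²/χ²_{1-α/2}) = (24·52.2/45.559, 24·52.2/9.886) = (27.5, 126.72)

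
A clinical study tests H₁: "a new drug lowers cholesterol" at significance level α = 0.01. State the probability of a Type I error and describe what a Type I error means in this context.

P(Type I error) = α = 0.01. A Type I error is rejecting H₀ when H₀ is actually true (false positive) — here, concluding that a new drug lowers cholesterol when in fact this is not the case. Consequence: approving an ineffective drug — patients take a useless medication and may skip effective alternatives.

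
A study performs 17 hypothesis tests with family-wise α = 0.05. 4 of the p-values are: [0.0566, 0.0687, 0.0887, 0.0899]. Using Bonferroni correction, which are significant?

Bonferroni α = 0.05/17 = 0.00294. None of the given p-values are significant.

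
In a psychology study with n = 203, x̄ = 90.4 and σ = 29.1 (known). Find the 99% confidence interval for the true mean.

CI = x̄ ± z*(σ/√n) = 90.4 ± 2.576(29.1/√203) = 90.4 ± 5.26 = (85.14, 95.66)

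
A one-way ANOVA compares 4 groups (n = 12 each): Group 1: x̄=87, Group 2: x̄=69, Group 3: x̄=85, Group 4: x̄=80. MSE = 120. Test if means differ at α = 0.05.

Grand mean = 80.25. SS_between = 2337.0, MS_between = 779.0. F = 6.492, F_crit ≈ 2.816. Reject H₀.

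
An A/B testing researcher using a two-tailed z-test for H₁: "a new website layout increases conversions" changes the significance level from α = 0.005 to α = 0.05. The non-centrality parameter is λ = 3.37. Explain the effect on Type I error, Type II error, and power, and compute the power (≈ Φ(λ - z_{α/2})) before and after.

Increasing α from 0.005 to 0.05:
• Type I error rate increases (α is the Type I rate by definition).
• Critical value moves from z_{α/2} = 2.807 to 1.96, so power = Φ(λ - z_{α/2}) goes from Φ(3.37 - 2.807) = 0.713 to Φ(3.37 - 1.96) = 0.921.
• Type II error rate β = 1 - power therefore decreases (0.287 → 0.079).
Appropriate when false negatives are costly — here, discarding a layout that would have improved conversions — lost revenue.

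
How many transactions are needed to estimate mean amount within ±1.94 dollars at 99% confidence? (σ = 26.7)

n = (z*σ/E)² = (2.576×26.7/1.94)² = 1256.9 → n = 1257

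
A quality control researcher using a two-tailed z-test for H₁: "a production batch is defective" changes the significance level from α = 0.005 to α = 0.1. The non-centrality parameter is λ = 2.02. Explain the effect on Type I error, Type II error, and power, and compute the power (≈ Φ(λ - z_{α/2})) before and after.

Increasing α from 0.005 to 0.1:
• Type I error rate increases (α is the Type I rate by definition).
• Critical value moves from z_{α/2} = 2.807 to 1.645, so power = Φ(λ - z_{α/2}) goes from Φ(2.02 - 2.807) = 0.216 to Φ(2.02 - 1.645) = 0.646.
• Type II error rate β = 1 - power therefore decreases (0.784 → 0.354).
Appropriate when false negatives are costly — here, shipping a defective batch — faulty products reach customers.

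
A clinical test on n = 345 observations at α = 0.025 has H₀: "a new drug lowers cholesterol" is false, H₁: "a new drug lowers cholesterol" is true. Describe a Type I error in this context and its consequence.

Type I error: rejecting H₀ when it is true — concluding that a new drug lowers cholesterol when in fact it is not. Consequence: approving an ineffective drug — patients take a useless medication and may skip effective alternatives.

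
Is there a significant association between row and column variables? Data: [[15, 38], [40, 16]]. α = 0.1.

χ² = 20.259. df = 1, critical = 2.706. Reject H₀. Variables are dependent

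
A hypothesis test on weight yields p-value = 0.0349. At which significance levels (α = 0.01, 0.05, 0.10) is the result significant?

p = 0.0349. Significant at: α = 0.05, 0.1.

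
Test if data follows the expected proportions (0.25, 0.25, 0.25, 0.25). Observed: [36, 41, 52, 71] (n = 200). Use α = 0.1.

Expected: [50.0, 50.0, 50.0, 50.0]. χ² = 14.44. df = 3, critical = 6.251. Reject H₀.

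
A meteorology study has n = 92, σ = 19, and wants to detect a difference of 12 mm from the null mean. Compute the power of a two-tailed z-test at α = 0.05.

SE = σ/√n = 19/√92 = 1.981. Non-centrality λ = d/SE = 12/1.981 = 6.058. Power ≈ Φ(λ - z_{α/2}) = Φ(6.058 - 1.96) = Φ(4.098) = 1.0.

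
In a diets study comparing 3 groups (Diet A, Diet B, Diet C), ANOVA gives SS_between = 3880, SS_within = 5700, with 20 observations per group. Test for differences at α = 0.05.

df_between = 2, df_within = 57. F = MS_between/MS_within = 1940.0/100.0 = 19.4. F_crit ≈ 3.159. Reject H₀. At least one mean differs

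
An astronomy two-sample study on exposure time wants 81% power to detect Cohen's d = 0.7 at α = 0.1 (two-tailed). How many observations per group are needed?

z_{α/2} = 1.645, z_β = Φ⁻¹(0.81) = 0.878. For medium effect (d = 0.7): n per group = 2(z_{α/2} + z_β)²/d² = 2(1.645 + 0.878)²/0.7² = 26.0 → 26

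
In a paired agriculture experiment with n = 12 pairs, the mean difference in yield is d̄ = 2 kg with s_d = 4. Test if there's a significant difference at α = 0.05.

t = d̄/(s_d/√n) = 2/(4/√12) = 1.732. df = 11, critical t = ±2.201. Fail to reject H₀.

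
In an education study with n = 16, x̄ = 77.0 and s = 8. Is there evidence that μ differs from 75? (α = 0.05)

t = (x̄ - μ₀)/(s/√n) = (77.0 - 75)/(8/√16) = 1.0. df = 15, critical t = ±2.131. Fail to reject H₀.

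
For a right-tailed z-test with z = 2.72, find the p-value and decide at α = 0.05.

p = P(Z > 2.72) = 1 - Φ(2.72) ≈ 0.0033. Since p < 0.05, reject H₀ (significant) at α = 0.05.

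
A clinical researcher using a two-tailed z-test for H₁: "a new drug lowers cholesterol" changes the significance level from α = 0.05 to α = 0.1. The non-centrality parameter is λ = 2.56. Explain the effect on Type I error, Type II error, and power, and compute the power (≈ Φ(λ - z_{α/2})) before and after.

Increasing α from 0.05 to 0.1:
• Type I error rate increases (α is the Type I rate by definition).
• Critical value moves from z_{α/2} = 1.96 to 1.645, so power = Φ(λ - z_{α/2}) goes from Φ(2.56 - 1.96) = 0.726 to Φ(2.56 - 1.645) = 0.82.
• Type II error rate β = 1 - power therefore decreases (0.274 → 0.18).
Appropriate when false negatives are costly — here, shelving an effective drug — patients miss out on a treatment that would have helped.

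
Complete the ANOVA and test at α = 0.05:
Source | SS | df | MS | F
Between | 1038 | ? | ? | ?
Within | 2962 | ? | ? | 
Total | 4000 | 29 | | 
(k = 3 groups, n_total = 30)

df_between = 2, df_within = 27. MS_between = 519.0, MS_within = 109.7. F = 4.731, F_crit ≈ 3.354. Reject H₀.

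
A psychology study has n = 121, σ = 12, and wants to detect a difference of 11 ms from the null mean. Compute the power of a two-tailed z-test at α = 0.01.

SE = σ/√n = 12/√121 = 1.091. Non-centrality λ = d/SE = 11/1.091 = 10.083. Power ≈ Φ(λ - z_{α/2}) = Φ(10.083 - 2.576) = Φ(7.507) = 1.0.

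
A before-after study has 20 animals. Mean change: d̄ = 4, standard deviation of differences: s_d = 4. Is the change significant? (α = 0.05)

t = d̄/(s_d/√n) = 4/(4/√20) = 4.472. df = 19, critical t = ±2.093. Reject H₀.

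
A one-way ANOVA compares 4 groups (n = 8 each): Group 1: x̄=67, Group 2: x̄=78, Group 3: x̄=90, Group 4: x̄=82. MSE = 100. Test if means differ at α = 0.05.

Grand mean = 79.25. SS_between = 2198.0, MS_between = 732.67. F = 7.327, F_crit ≈ 2.947. Reject H₀.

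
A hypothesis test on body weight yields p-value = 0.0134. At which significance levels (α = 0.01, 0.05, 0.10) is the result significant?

p = 0.0134. Significant at: α = 0.05, 0.1.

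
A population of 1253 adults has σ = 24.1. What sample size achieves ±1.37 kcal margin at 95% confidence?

Without FPC: n₀ = (1.96×24.1/1.37)² = 1188.79. With FPC: n = n₀N/(n₀+N-1) = 610.3 → n = 611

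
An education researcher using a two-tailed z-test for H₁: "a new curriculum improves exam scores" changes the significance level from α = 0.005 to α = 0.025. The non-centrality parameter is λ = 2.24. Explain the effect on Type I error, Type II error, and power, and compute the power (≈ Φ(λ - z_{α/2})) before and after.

Increasing α from 0.005 to 0.025:
• Type I error rate increases (α is the Type I rate by definition).
• Critical value moves from z_{α/2} = 2.807 to 2.241, so power = Φ(λ - z_{α/2}) goes from Φ(2.24 - 2.807) = 0.285 to Φ(2.24 - 2.241) = 0.5.
• Type II error rate β = 1 - power therefore decreases (0.715 → 0.5).
Appropriate when false negatives are costly — here, keeping the old curriculum when the new one would have helped students.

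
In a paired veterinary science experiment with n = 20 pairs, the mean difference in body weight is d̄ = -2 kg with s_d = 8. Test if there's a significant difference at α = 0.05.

t = d̄/(s_d/√n) = -2/(8/√20) = -1.118. df = 19, critical t = ±2.093. Fail to reject H₀.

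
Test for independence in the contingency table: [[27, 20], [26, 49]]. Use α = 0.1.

χ² = 6.102. df = 1, critical = 2.706. Reject H₀. Variables are dependent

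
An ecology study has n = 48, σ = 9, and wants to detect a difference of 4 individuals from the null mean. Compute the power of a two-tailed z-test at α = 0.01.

SE = σ/√n = 9/√48 = 1.299. Non-centrality λ = d/SE = 4/1.299 = 3.079. Power ≈ Φ(λ - z_{α/2}) = Φ(3.079 - 2.576) = Φ(0.503) = 0.693.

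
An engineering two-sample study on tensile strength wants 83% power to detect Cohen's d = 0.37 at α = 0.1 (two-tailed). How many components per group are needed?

z_{α/2} = 1.645, z_β = Φ⁻¹(0.83) = 0.954. For small effect (d = 0.37): n per group = 2(z_{α/2} + z_β)²/d² = 2(1.645 + 0.954)²/0.37² = 98.7 → 99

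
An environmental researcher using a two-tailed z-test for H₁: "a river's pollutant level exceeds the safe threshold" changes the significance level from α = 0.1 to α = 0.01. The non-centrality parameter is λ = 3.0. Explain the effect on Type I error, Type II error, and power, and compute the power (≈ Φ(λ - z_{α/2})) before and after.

Decreasing α from 0.1 to 0.01:
• Type I error rate decreases (α is the Type I rate by definition).
• Critical value moves from z_{α/2} = 1.645 to 2.576, so power = Φ(λ - z_{α/2}) goes from Φ(3.0 - 1.645) = 0.912 to Φ(3.0 - 2.576) = 0.664.
• Type II error rate β = 1 - power therefore increases (0.088 → 0.336).
Appropriate when false positives are costly — here, shutting down a compliant factory unnecessarily.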